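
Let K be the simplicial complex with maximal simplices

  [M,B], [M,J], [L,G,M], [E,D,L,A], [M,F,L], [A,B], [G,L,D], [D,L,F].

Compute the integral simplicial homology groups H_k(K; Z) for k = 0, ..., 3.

Order the vertices as A < B < D < E < F < G < J < L < M. Listing each simplex with vertices in this order, K has dimension 3 with simplices:

  0-simplices (9): A, B, D, E, F, G, J, L, M
  1-simplices (16): AB, AD, AE, AL, BM, DE, DF, DG, DL, EL, FL, FM, GL, GM, JM, LM
  2-simplices (8): ADE, ADL, AEL, DEL, DFL, DGL, FLM, GLM
  3-simplices (1): ADEL

giving chain groups C_0 ≅ Z^9, C_1 ≅ Z^16, C_2 ≅ Z^8, C_3 ≅ Z^1.

∂_1: C_1 → C_0 sends each edge [p,q] (with p < q) to q − p.
This gives a 9×16 integer matrix of rank 8; reducing to Smith normal form yields diagonal entries (1,1,1,1,1,1,1,1).

Boundary ∂_2: C_2 → C_1 sends each 2-simplex [p,q,r] to [q,r] − [p,r] + [p,q]. For instance
  ∂ADE = DE − AE + AD,
  ∂FLM = LM − FM + FL.
The 16×8 boundary matrix has rank 7 and Smith normal form diag(1,1,1,1,1,1,1).

Boundary ∂_3: C_3 → C_2 sends each 3-simplex σ to the alternating sum Σ_i (−1)^i (σ with its i-th vertex removed). For instance
  ∂ADEL = DEL − AEL + ADL − ADE.
This gives a 8×1 integer matrix of rank 1; reducing to Smith normal form yields diagonal entries (1).

Computing H_k = (kernel of ∂_k) / (image of ∂_{k+1}):

  H_0: rank C_0 − rank ∂_1 = 9 − 8 = 1, and the invariant factors of ∂_1 are all 1, so H_0 = Z.
  H_1: rank ker ∂_1 − rank ∂_2 = (16 − 8) − 7 = 1, and the invariant factors of ∂_2 are all 1, so H_1 = Z.
  H_2: rank ker ∂_2 − rank ∂_3 = (8 − 7) − 1 = 0, and the invariant factors of ∂_3 are all 1, so H_2 = 0.
  H_3: rank ker ∂_3 − rank ∂_4 = (1 − 1) − 0 = 0, and there is no ∂_4, so H_3 = 0.

As a check, the Euler characteristic is 9 − 16 + 8 − 1 = 0, which agrees with 1 − 1 + 0 − 0 = 0.

H_0 = Z,  H_1 = Z,  H_2 = 0,  H_3 = 0.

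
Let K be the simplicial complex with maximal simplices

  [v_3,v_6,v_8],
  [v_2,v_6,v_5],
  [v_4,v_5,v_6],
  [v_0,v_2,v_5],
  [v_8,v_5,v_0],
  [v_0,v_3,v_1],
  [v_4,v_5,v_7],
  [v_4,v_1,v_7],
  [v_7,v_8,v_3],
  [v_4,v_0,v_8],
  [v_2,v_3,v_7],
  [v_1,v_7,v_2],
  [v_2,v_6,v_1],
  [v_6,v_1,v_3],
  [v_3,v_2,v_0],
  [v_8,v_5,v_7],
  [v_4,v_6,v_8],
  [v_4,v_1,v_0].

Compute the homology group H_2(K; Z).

H_2 ≅ 0.

Take the total order v_0 < v_1 < v_2 < v_3 < v_4 < v_5 < v_6 < v_7 < v_8 on the vertex set. Then K (dimension 2) consists of the simplices:

  0-simplices (9): [v_0], [v_1], [v_2], [v_3], [v_4], [v_5], [v_6], [v_7], [v_8]
  1-simplices (27): (27 of them)
  2-simplices (18): (18 of them)

giving chain groups C_0 ≅ Z^9, C_1 ≅ Z^27, C_2 ≅ Z^18.

∂_1: C_1 → C_0 is given by ∂[p,q] = [q] − [p]. For instance
  ∂[v_1,v_7] = [v_7] − [v_1].
As a 9×27 matrix over Z this has rank 8, with invariant factors (1,1,1,1,1,1,1,1).

The boundary map ∂_2: C_2 → C_1 maps a triangle to the signed sum of its edges. For instance
  ∂[v_2,v_3,v_7] = [v_3,v_7] − [v_2,v_7] + [v_2,v_3],
  ∂[v_4,v_5,v_7] = [v_5,v_7] − [v_4,v_7] + [v_4,v_5].
As a 27×18 matrix over Z this has rank 18, with invariant factors (1,1,1,1,1,1,1,1,1,1,1,1,1,1,1,1,1,2).

Computing H_k = (kernel of ∂_k) / (image of ∂_{k+1}):

  H_2: rank ker ∂_2 − rank ∂_3 = (18 − 18) − 0 = 0, and there is no ∂_3, so H_2 = 0.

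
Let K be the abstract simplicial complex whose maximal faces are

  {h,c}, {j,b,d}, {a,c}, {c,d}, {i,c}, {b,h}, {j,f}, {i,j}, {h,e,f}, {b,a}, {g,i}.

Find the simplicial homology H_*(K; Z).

H_0 ≅ Z,  H_1 ≅ Z^4,  H_2 = 0.

We work with the vertex ordering a < b < c < d < e < f < g < h < i < j. The simplices of K, each written with vertices in increasing order, are:

  0-simplices (10): a, b, c, d, e, f, g, h, i, j
  1-simplices (15): ab, ac, bd, bh, bj, cd, ch, ci, dj, ef, eh, fh, fj, gi, ij
  2-simplices (2): bdj, efh

giving chain groups C_0 ≅ Z^10, C_1 ≅ Z^15, C_2 ≅ Z^2.

∂_1: C_1 → C_0 sends each edge [p,q] (with p < q) to q − p.
As a 10×15 matrix over Z this has rank 9, with invariant factors (1,1,1,1,1,1,1,1,1).

The boundary map ∂_2: C_2 → C_1 sends each 2-simplex [p,q,r] to [q,r] − [p,r] + [p,q]. For instance
  ∂bdj = dj − bj + bd,
  ∂efh = fh − eh + ef.
As a 15×2 matrix over Z this has rank 2, with invariant factors (1,1).

From H_k ≅ ker(∂_k) / im(∂_{k+1}) we obtain:

  H_0: rank C_0 − rank ∂_1 = 10 − 9 = 1, and the invariant factors of ∂_1 are all 1, so H_0 = Z.
  H_1: rank ker ∂_1 − rank ∂_2 = (15 − 9) − 2 = 4, and the invariant factors of ∂_2 are all 1, so H_1 = Z^4.
  H_2: rank ker ∂_2 − rank ∂_3 = (2 − 2) − 0 = 0, and there is no ∂_3, so H_2 = 0.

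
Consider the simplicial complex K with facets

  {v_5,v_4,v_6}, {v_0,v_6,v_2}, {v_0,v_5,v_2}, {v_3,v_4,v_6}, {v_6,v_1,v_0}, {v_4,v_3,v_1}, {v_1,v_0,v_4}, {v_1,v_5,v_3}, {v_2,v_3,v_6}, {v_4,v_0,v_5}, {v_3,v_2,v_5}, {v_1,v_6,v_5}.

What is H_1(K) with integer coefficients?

H_1 = Z_2.

K has 7 vertices, 18 edges, 12 triangles.
rank ∂_1 = 6, rank ∂_2 = 12 ⇒ b_1 = 18 − 6 − 12 = 0; ∂_2 has invariant factor(s) [2] giving torsion. So H_1 ≅ Z_2.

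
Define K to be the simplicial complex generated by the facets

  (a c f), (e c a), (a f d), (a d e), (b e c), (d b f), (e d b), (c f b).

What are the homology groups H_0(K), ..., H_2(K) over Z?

H_0 = Z,  H_1 = 0,  H_2 = Z.

We work with the vertex ordering a < b < c < d < e < f. The simplices of K, each written with vertices in increasing order, are:

  0-simplices (6): a, b, c, d, e, f
  1-simplices (12): ac, ad, ae, af, bc, bd, be, bf, ce, cf, de, df
  2-simplices (8): ace, acf, ade, adf, bce, bcf, bde, bdf

so the chain groups are C_0 ≅ Z^6, C_1 ≅ Z^12, C_2 ≅ Z^8.

Boundary ∂_1: C_1 → C_0 is given by ∂[p,q] = [q] − [p].
As a 6×12 matrix over Z this has rank 5, with invariant factors (1,1,1,1,1).

Boundary ∂_2: C_2 → C_1 sends each 2-simplex [p,q,r] to [q,r] − [p,r] + [p,q]. For instance
  ∂ace = ce − ae + ac,
  ∂adf = df − af + ad.
The resulting 12×8 matrix has rank 7, and its Smith normal form has invariant factors (1,1,1,1,1,1,1).

From H_k ≅ ker(∂_k) / im(∂_{k+1}) we obtain:

  H_0: rank C_0 − rank ∂_1 = 6 − 5 = 1, and the invariant factors of ∂_1 are all 1, so H_0 = Z.
  H_1: rank ker ∂_1 − rank ∂_2 = (12 − 5) − 7 = 0, and the invariant factors of ∂_2 are all 1, so H_1 = 0.
  H_2: rank ker ∂_2 − rank ∂_3 = (8 − 7) − 0 = 1, and there is no ∂_3, so H_2 = Z.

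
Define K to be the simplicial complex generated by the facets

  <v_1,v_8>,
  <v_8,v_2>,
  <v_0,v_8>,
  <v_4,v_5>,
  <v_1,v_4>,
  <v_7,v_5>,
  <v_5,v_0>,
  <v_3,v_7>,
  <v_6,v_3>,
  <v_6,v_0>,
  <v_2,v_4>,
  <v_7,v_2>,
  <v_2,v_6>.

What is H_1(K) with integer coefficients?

Fix the vertex order v_0 < v_1 < v_2 < v_3 < v_4 < v_5 < v_6 < v_7 < v_8 and write every simplex with vertices in increasing order. Then dim K = 1 and the simplices of K are:

  0-simplices (9): [v_0], [v_1], [v_2], [v_3], [v_4], [v_5], [v_6], [v_7], [v_8]
  1-simplices (13): [v_0,v_5], [v_0,v_6], [v_0,v_8], [v_1,v_4], [v_1,v_8], [v_2,v_4], [v_2,v_6], [v_2,v_7], [v_2,v_8], [v_3,v_6], [v_3,v_7], [v_4,v_5], [v_5,v_7]

so the chain groups are C_0 ≅ Z^9, C_1 ≅ Z^13.

The boundary map ∂_1: C_1 → C_0 is given by ∂[p,q] = [q] − [p]. For instance
  ∂[v_3,v_7] = [v_7] − [v_3].
The 9×13 boundary matrix has rank 8 and Smith normal form diag(1,1,1,1,1,1,1,1).

Reading off H_k = ker ∂_k / im ∂_{k+1}:

  H_1: rank ker ∂_1 − rank ∂_2 = (13 − 8) − 0 = 5, and there is no ∂_2, so H_1 ≅ Z^5.

H_1 = Z^5.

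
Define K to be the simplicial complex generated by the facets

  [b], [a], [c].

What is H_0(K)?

Take the total order a < b < c on the vertex set. Then K (dimension 0) consists of the simplices:

  0-simplices (3): a, b, c

so the chain groups are C_0 ≅ Z^3.

Now H_k = ker ∂_k / im ∂_{k+1}, so:

  H_0: rank C_0 − rank ∂_1 = 3 − 0 = 3, and there is no ∂_1, so H_0 ≅ Z^3.

(K is a triangulation of a set of 3 points.)

H_0 = Z^3.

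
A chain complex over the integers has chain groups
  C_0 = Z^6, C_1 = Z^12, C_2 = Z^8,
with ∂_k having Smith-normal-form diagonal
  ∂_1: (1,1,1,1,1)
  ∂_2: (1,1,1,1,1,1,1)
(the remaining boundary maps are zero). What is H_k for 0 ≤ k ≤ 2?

H_0 = Z,  H_1 = 0,  H_2 = Z.

H_0: b_0 = 6 − 0 − 5 = 1; torsion from ∂_1 factors > 1: none. So H_0 = Z.
H_1: b_1 = 12 − 5 − 7 = 0; torsion from ∂_2 factors > 1: none. So H_1 = 0.
H_2: b_2 = 8 − 7 − 0 = 1; torsion from ∂_3 factors > 1: none. So H_2 = Z.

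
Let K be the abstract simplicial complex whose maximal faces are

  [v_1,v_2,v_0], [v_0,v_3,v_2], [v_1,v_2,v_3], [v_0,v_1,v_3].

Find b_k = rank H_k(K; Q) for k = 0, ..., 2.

b_0 = 1, b_1 = 0, b_2 = 1.

Fix the vertex order v_0 < v_1 < v_2 < v_3 and write every simplex with vertices in increasing order. Then dim K = 2 and the simplices of K are:

  0-simplices (4): [v_0], [v_1], [v_2], [v_3]
  1-simplices (6): [v_0,v_1], [v_0,v_2], [v_0,v_3], [v_1,v_2], [v_1,v_3], [v_2,v_3]
  2-simplices (4): [v_0,v_1,v_2], [v_0,v_1,v_3], [v_0,v_2,v_3], [v_1,v_2,v_3]

so the chain groups are C_0 ≅ Z^4, C_1 ≅ Z^6, C_2 ≅ Z^4.

The boundary map ∂_1: C_1 → C_0 maps an edge to its endpoints' difference, ∂[p,q] = q − p. For instance
  ∂[v_0,v_1] = [v_1] − [v_0].
The resulting 4×6 matrix has rank 3, and its Smith normal form has invariant factors (1,1,1).

Boundary ∂_2: C_2 → C_1 sends each 2-simplex [p,q,r] to [q,r] − [p,r] + [p,q]. For instance
  ∂[v_0,v_1,v_2] = [v_1,v_2] − [v_0,v_2] + [v_0,v_1],
  ∂[v_0,v_2,v_3] = [v_2,v_3] − [v_0,v_3] + [v_0,v_2].
This gives a 6×4 integer matrix of rank 3; reducing to Smith normal form yields diagonal entries (1,1,1).

Reading off H_k = ker ∂_k / im ∂_{k+1}:

  H_0: rank C_0 − rank ∂_1 = 4 − 3 = 1, and the invariant factors of ∂_1 are all 1, so H_0 = Z.
  H_1: rank ker ∂_1 − rank ∂_2 = (6 − 3) − 3 = 0, and the invariant factors of ∂_2 are all 1, so H_1 = 0.
  H_2: rank ker ∂_2 − rank ∂_3 = (4 − 3) − 0 = 1, and there is no ∂_3, so H_2 = Z.

(K is a triangulation of the 2-sphere S^2.)

Hence the Betti numbers are b_0 = 1, b_1 = 0, b_2 = 1.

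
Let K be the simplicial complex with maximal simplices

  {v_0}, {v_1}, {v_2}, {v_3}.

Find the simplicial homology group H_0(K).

Take the total order v_0 < v_1 < v_2 < v_3 on the vertex set. Then K (dimension 0) consists of the simplices:

  0-simplices (4): [v_0], [v_1], [v_2], [v_3]

so the chain groups are C_0 ≅ Z^4.

Reading off H_k = ker ∂_k / im ∂_{k+1}:

  H_0: rank C_0 − rank ∂_1 = 4 − 0 = 4, and there is no ∂_1, so H_0 ≅ Z^4.

(K is a triangulation of a set of 4 points.)

H_0 = Z^4.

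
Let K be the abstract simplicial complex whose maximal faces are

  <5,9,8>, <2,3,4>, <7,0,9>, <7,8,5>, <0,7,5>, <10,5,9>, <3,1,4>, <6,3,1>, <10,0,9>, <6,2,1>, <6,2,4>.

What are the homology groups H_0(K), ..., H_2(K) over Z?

Take the total order 0 < 1 < 2 < 3 < 4 < 5 < 6 < 7 < 8 < 9 < 10 on the vertex set. Then K (dimension 2) consists of the simplices:

  0-simplices (11): [0], [1], [2], [3], [4], [5], [6], [7], [8], [9], [10]
  1-simplices (22): [0,5], [0,7], [0,9], [0,10], [1,2], [1,3], [1,4], [1,6], [2,3], [2,4], [2,6], [3,4], [3,6], [4,6], [5,7], [5,8], [5,9], [5,10], [7,8], [7,9], [8,9], [9,10]
  2-simplices (11): [0,5,7], [0,7,9], [0,9,10], [1,2,6], [1,3,4], [1,3,6], [2,3,4], [2,4,6], [5,7,8], [5,8,9], [5,9,10]

giving chain groups C_0 ≅ Z^11, C_1 ≅ Z^22, C_2 ≅ Z^11.

∂_1: C_1 → C_0 maps an edge to its endpoints' difference, ∂[p,q] = q − p. For instance
  ∂[1,3] = [3] − [1].
The resulting 11×22 matrix has rank 9, and its Smith normal form has invariant factors (1,1,1,1,1,1,1,1,1).

Boundary ∂_2: C_2 → C_1 sends each 2-simplex [p,q,r] to [q,r] − [p,r] + [p,q]. For instance
  ∂[5,9,10] = [9,10] − [5,10] + [5,9],
  ∂[1,2,6] = [2,6] − [1,6] + [1,2].
As a 22×11 matrix over Z this has rank 11, with invariant factors (1,1,1,1,1,1,1,1,1,1,1).

Computing H_k = (kernel of ∂_k) / (image of ∂_{k+1}):

  H_0: rank C_0 − rank ∂_1 = 11 − 9 = 2, and the invariant factors of ∂_1 are all 1, so H_0 ≅ Z^2.
  H_1: rank ker ∂_1 − rank ∂_2 = (22 − 9) − 11 = 2, and the invariant factors of ∂_2 are all 1, so H_1 ≅ Z^2.
  H_2: rank ker ∂_2 − rank ∂_3 = (11 − 11) − 0 = 0, and there is no ∂_3, so H_2 ≅ 0.

(K is a triangulation of the disjoint union of the cylinder S^1 x I and the Möbius band.)

H_0 = Z^2,  H_1 = Z^2,  H_2 = 0.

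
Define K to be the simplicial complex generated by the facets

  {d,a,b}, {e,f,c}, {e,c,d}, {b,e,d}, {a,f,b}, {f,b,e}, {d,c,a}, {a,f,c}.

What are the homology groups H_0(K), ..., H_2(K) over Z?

H_0 = Z,  H_1 = 0,  H_2 = Z.

Take the total order a < b < c < d < e < f on the vertex set. Then K (dimension 2) consists of the simplices:

  0-simplices (6): a, b, c, d, e, f
  1-simplices (12): ab, ac, ad, af, bd, be, bf, cd, ce, cf, de, ef
  2-simplices (8): abd, abf, acd, acf, bde, bef, cde, cef

so the chain groups are C_0 ≅ Z^6, C_1 ≅ Z^12, C_2 ≅ Z^8.

∂_1: C_1 → C_0 sends each edge [p,q] (with p < q) to q − p. For instance
  ∂bd = d − b.
As a 6×12 matrix over Z this has rank 5, with invariant factors (1,1,1,1,1).

Boundary ∂_2: C_2 → C_1 maps a triangle to the signed sum of its edges. For instance
  ∂acd = cd − ad + ac,
  ∂bde = de − be + bd.
This gives a 12×8 integer matrix of rank 7; reducing to Smith normal form yields diagonal entries (1,1,1,1,1,1,1).

From H_k ≅ ker(∂_k) / im(∂_{k+1}) we obtain:

  H_0: rank C_0 − rank ∂_1 = 6 − 5 = 1, and the invariant factors of ∂_1 are all 1, so H_0 = Z.
  H_1: rank ker ∂_1 − rank ∂_2 = (12 − 5) − 7 = 0, and the invariant factors of ∂_2 are all 1, so H_1 = 0.
  H_2: rank ker ∂_2 − rank ∂_3 = (8 − 7) − 0 = 1, and there is no ∂_3, so H_2 = Z.

As a check, the Euler characteristic is 6 − 12 + 8 = 2, which agrees with 1 − 0 + 1 = 2.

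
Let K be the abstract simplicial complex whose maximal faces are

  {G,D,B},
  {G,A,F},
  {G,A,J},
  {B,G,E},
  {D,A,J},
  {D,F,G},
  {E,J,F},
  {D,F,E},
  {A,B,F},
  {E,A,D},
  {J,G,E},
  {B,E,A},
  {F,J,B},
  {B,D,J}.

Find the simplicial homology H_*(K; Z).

We work with the vertex ordering A < B < D < E < F < G < J. The simplices of K, each written with vertices in increasing order, are:

  0-simplices (7): A, B, D, E, F, G, J
  1-simplices (21): AB, AD, AE, AF, AG, AJ, BD, BE, BF, BG, BJ, DE, DF, DG, DJ, EF, EG, EJ, FG, FJ, GJ
  2-simplices (14): ABE, ABF, ADE, ADJ, AFG, AGJ, BDG, BDJ, BEG, BFJ, DEF, DFG, EFJ, EGJ

so the chain groups are C_0 ≅ Z^7, C_1 ≅ Z^21, C_2 ≅ Z^14.

∂_1: C_1 → C_0 maps an edge to its endpoints' difference, ∂[p,q] = q − p. For instance
  ∂DF = F − D.
This gives a 7×21 integer matrix of rank 6; reducing to Smith normal form yields diagonal entries (1,1,1,1,1,1).

∂_2: C_2 → C_1 acts by ∂[p,q,r] = [q,r] − [p,r] + [p,q]. For instance
  ∂ABE = BE − AE + AB,
  ∂BDJ = DJ − BJ + BD.
The resulting 21×14 matrix has rank 13, and its Smith normal form has invariant factors (1,1,1,1,1,1,1,1,1,1,1,1,1).

Reading off H_k = ker ∂_k / im ∂_{k+1}:

  H_0: rank C_0 − rank ∂_1 = 7 − 6 = 1, and the invariant factors of ∂_1 are all 1, so H_0 = Z.
  H_1: rank ker ∂_1 − rank ∂_2 = (21 − 6) − 13 = 2, and the invariant factors of ∂_2 are all 1, so H_1 = Z^2.
  H_2: rank ker ∂_2 − rank ∂_3 = (14 − 13) − 0 = 1, and there is no ∂_3, so H_2 = Z.

As a check, the Euler characteristic is 7 − 21 + 14 = 0, which agrees with 1 − 2 + 1 = 0.

H_0 = Z,  H_1 = Z^2,  H_2 = Z.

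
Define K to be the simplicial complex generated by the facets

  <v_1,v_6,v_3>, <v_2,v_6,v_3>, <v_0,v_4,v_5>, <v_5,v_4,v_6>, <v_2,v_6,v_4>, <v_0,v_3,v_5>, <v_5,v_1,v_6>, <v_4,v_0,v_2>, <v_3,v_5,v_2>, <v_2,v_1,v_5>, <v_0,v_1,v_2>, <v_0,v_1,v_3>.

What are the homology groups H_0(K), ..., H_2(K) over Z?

H_0 = Z,  H_1 = Z/2Z,  H_2 = 0.

Order the vertices as v_0 < v_1 < v_2 < v_3 < v_4 < v_5 < v_6. Listing each simplex with vertices in this order, K has dimension 2 with simplices:

  0-simplices (7): [v_0], [v_1], [v_2], [v_3], [v_4], [v_5], [v_6]
  1-simplices (18): (18 of them)
  2-simplices (12): (12 of them)

Hence C_0 ≅ Z^7, C_1 ≅ Z^18, C_2 ≅ Z^12.

Boundary ∂_1: C_1 → C_0 sends each edge [p,q] (with p < q) to q − p.
The 7×18 boundary matrix has rank 6 and Smith normal form diag(1,1,1,1,1,1).

The boundary map ∂_2: C_2 → C_1 sends each 2-simplex [p,q,r] to [q,r] − [p,r] + [p,q]. For instance
  ∂[v_2,v_3,v_6] = [v_3,v_6] − [v_2,v_6] + [v_2,v_3],
  ∂[v_0,v_4,v_5] = [v_4,v_5] − [v_0,v_5] + [v_0,v_4].
The resulting 18×12 matrix has rank 12, and its Smith normal form has invariant factors (1,1,1,1,1,1,1,1,1,1,1,2).

Computing H_k = (kernel of ∂_k) / (image of ∂_{k+1}):

  H_0: rank C_0 − rank ∂_1 = 7 − 6 = 1, and the invariant factors of ∂_1 are all 1, so H_0 = Z.
  H_1: rank ker ∂_1 − rank ∂_2 = (18 − 6) − 12 = 0, and ∂_2 has invariant factor 2 > 1, so H_1 = Z/2Z.
  H_2: rank ker ∂_2 − rank ∂_3 = (12 − 12) − 0 = 0, and there is no ∂_3, so H_2 = 0.

(K is a triangulation of the real projective plane RP^2.)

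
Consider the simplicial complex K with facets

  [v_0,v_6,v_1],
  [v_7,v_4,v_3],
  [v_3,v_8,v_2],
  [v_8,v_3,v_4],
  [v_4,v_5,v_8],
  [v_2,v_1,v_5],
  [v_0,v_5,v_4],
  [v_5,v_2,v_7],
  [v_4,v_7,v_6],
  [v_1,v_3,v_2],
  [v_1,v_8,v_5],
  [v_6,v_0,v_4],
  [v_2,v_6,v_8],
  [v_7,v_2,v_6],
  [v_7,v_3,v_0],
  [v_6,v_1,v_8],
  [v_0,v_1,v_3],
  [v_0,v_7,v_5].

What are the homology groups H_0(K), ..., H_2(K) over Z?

We work with the vertex ordering v_0 < v_1 < v_2 < v_3 < v_4 < v_5 < v_6 < v_7 < v_8. The simplices of K, each written with vertices in increasing order, are:

  0-simplices (9): [v_0], [v_1], [v_2], [v_3], [v_4], [v_5], [v_6], [v_7], [v_8]
  1-simplices (27): (27 of them)
  2-simplices (18): (18 of them)

so the chain groups are C_0 ≅ Z^9, C_1 ≅ Z^27, C_2 ≅ Z^18.

∂_1: C_1 → C_0 sends each edge [p,q] (with p < q) to q − p. For instance
  ∂[v_0,v_4] = [v_4] − [v_0].
The resulting 9×27 matrix has rank 8, and its Smith normal form has invariant factors (1,1,1,1,1,1,1,1).

The boundary map ∂_2: C_2 → C_1 acts by ∂[p,q,r] = [q,r] − [p,r] + [p,q]. For instance
  ∂[v_0,v_3,v_7] = [v_3,v_7] − [v_0,v_7] + [v_0,v_3],
  ∂[v_2,v_5,v_7] = [v_5,v_7] − [v_2,v_7] + [v_2,v_5].
The resulting 27×18 matrix has rank 18, and its Smith normal form has invariant factors (1,1,1,1,1,1,1,1,1,1,1,1,1,1,1,1,1,2).

From H_k ≅ ker(∂_k) / im(∂_{k+1}) we obtain:

  H_0: rank C_0 − rank ∂_1 = 9 − 8 = 1, and the invariant factors of ∂_1 are all 1, so H_0 = Z.
  H_1: rank ker ∂_1 − rank ∂_2 = (27 − 8) − 18 = 1, and ∂_2 has invariant factor 2 > 1, so H_1 = Z ⊕ Z/2.
  H_2: rank ker ∂_2 − rank ∂_3 = (18 − 18) − 0 = 0, and there is no ∂_3, so H_2 = 0.

H_0 ≅ Z,  H_1 ≅ Z ⊕ Z/2,  H_2 = 0.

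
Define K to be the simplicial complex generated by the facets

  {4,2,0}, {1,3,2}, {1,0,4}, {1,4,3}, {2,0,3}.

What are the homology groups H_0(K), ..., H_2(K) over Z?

H_0 ≅ Z,  H_1 ≅ Z,  H_2 = 0.

Take the total order 0 < 1 < 2 < 3 < 4 on the vertex set. Then K (dimension 2) consists of the simplices:

  0-simplices (5): [0], [1], [2], [3], [4]
  1-simplices (10): [0,1], [0,2], [0,3], [0,4], [1,2], [1,3], [1,4], [2,3], [2,4], [3,4]
  2-simplices (5): [0,1,4], [0,2,3], [0,2,4], [1,2,3], [1,3,4]

so the chain groups are C_0 ≅ Z^5, C_1 ≅ Z^10, C_2 ≅ Z^5.

∂_1: C_1 → C_0 maps an edge to its endpoints' difference, ∂[p,q] = q − p. For instance
  ∂[3,4] = [4] − [3].
As a 5×10 matrix over Z this has rank 4, with invariant factors (1,1,1,1).

∂_2: C_2 → C_1 maps a triangle to the signed sum of its edges. For instance
  ∂[0,2,3] = [2,3] − [0,3] + [0,2],
  ∂[0,1,4] = [1,4] − [0,4] + [0,1].
The resulting 10×5 matrix has rank 5, and its Smith normal form has invariant factors (1,1,1,1,1).

Reading off H_k = ker ∂_k / im ∂_{k+1}:

  H_0: rank C_0 − rank ∂_1 = 5 − 4 = 1, and the invariant factors of ∂_1 are all 1, so H_0 ≅ Z.
  H_1: rank ker ∂_1 − rank ∂_2 = (10 − 4) − 5 = 1, and the invariant factors of ∂_2 are all 1, so H_1 ≅ Z.
  H_2: rank ker ∂_2 − rank ∂_3 = (5 − 5) − 0 = 0, and there is no ∂_3, so H_2 ≅ 0.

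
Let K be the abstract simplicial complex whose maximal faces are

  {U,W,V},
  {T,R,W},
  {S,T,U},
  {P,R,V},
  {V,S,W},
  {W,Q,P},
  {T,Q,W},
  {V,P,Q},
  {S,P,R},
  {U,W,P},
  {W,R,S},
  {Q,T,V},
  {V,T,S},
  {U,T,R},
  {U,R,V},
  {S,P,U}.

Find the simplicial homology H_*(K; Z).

H_0 = Z,  H_1 = Z^2,  H_2 = Z.

Fix the vertex order P < Q < R < S < T < U < V < W and write every simplex with vertices in increasing order. Then dim K = 2 and the simplices of K are:

  0-simplices (8): P, Q, R, S, T, U, V, W
  1-simplices (24): PQ, PR, PS, PU, PV, PW, QT, QV, QW, RS, RT, RU, RV, RW, ST, SU, SV, SW, TU, TV, TW, UV, UW, VW
  2-simplices (16): PQV, PQW, PRS, PRV, PSU, PUW, QTV, QTW, RSW, RTU, RTW, RUV, STU, STV, SVW, UVW

so the chain groups are C_0 ≅ Z^8, C_1 ≅ Z^24, C_2 ≅ Z^16.

The boundary map ∂_1: C_1 → C_0 is given by ∂[p,q] = [q] − [p]. For instance
  ∂PU = U − P.
This gives a 8×24 integer matrix of rank 7; reducing to Smith normal form yields diagonal entries (1,1,1,1,1,1,1).

∂_2: C_2 → C_1 maps a triangle to the signed sum of its edges. For instance
  ∂PQW = QW − PW + PQ,
  ∂UVW = VW − UW + UV.
The resulting 24×16 matrix has rank 15, and its Smith normal form has invariant factors (1,1,1,1,1,1,1,1,1,1,1,1,1,1,1).

Reading off H_k = ker ∂_k / im ∂_{k+1}:

  H_0: rank C_0 − rank ∂_1 = 8 − 7 = 1, and the invariant factors of ∂_1 are all 1, so H_0 = Z.
  H_1: rank ker ∂_1 − rank ∂_2 = (24 − 7) − 15 = 2, and the invariant factors of ∂_2 are all 1, so H_1 = Z^2.
  H_2: rank ker ∂_2 − rank ∂_3 = (16 − 15) − 0 = 1, and there is no ∂_3, so H_2 = Z.

As a check, the Euler characteristic is 8 − 24 + 16 = 0, which agrees with 1 − 2 + 1 = 0.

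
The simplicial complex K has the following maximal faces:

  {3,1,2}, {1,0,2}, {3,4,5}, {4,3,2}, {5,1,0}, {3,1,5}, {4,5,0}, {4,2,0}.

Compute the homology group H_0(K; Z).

Take the total order 0 < 1 < 2 < 3 < 4 < 5 on the vertex set. Then K (dimension 2) consists of the simplices:

  0-simplices (6): [0], [1], [2], [3], [4], [5]
  1-simplices (12): [0,1], [0,2], [0,4], [0,5], [1,2], [1,3], [1,5], [2,3], [2,4], [3,4], [3,5], [4,5]
  2-simplices (8): [0,1,2], [0,1,5], [0,2,4], [0,4,5], [1,2,3], [1,3,5], [2,3,4], [3,4,5]

giving chain groups C_0 ≅ Z^6, C_1 ≅ Z^12, C_2 ≅ Z^8.

∂_1: C_1 → C_0 maps an edge to its endpoints' difference, ∂[p,q] = q − p. For instance
  ∂[3,5] = [5] − [3].
The 6×12 boundary matrix has rank 5 and Smith normal form diag(1,1,1,1,1).

The boundary map ∂_2: C_2 → C_1 acts by ∂[p,q,r] = [q,r] − [p,r] + [p,q]. For instance
  ∂[1,2,3] = [2,3] − [1,3] + [1,2],
  ∂[0,1,2] = [1,2] − [0,2] + [0,1].
The resulting 12×8 matrix has rank 7, and its Smith normal form has invariant factors (1,1,1,1,1,1,1).

Reading off H_k = ker ∂_k / im ∂_{k+1}:

  H_0: rank C_0 − rank ∂_1 = 6 − 5 = 1, and the invariant factors of ∂_1 are all 1, so H_0 ≅ Z.

H_0 = Z.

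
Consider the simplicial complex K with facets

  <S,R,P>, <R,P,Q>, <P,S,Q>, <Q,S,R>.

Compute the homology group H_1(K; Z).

Order the vertices as P < Q < R < S. Listing each simplex with vertices in this order, K has dimension 2 with simplices:

  0-simplices (4): P, Q, R, S
  1-simplices (6): PQ, PR, PS, QR, QS, RS
  2-simplices (4): PQR, PQS, PRS, QRS

giving chain groups C_0 ≅ Z^4, C_1 ≅ Z^6, C_2 ≅ Z^4.

∂_1: C_1 → C_0 sends each edge [p,q] (with p < q) to q − p. For instance
  ∂QR = R − Q.
The resulting 4×6 matrix has rank 3, and its Smith normal form has invariant factors (1,1,1).

The boundary map ∂_2: C_2 → C_1 acts by ∂[p,q,r] = [q,r] − [p,r] + [p,q]. For instance
  ∂PQR = QR − PR + PQ,
  ∂PRS = RS − PS + PR.
This gives a 6×4 integer matrix of rank 3; reducing to Smith normal form yields diagonal entries (1,1,1).

Reading off H_k = ker ∂_k / im ∂_{k+1}:

  H_1: rank ker ∂_1 − rank ∂_2 = (6 − 3) − 3 = 0, and the invariant factors of ∂_2 are all 1, so H_1 ≅ 0.

(K is a triangulation of the 2-sphere S^2.)

H_1 ≅ 0.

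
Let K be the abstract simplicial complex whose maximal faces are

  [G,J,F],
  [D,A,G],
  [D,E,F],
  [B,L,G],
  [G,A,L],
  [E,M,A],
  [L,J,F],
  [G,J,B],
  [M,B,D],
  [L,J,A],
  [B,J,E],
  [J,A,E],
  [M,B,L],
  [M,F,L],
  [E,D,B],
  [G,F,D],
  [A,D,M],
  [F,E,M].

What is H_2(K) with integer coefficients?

H_2 ≅ 0.

Take the total order A < B < D < E < F < G < J < L < M on the vertex set. Then K (dimension 2) consists of the simplices:

  0-simplices (9): A, B, D, E, F, G, J, L, M
  1-simplices (27): AD, AE, AG, AJ, AL, AM, BD, BE, BG, BJ, BL, BM, DE, DF, DG, DM, EF, EJ, EM, FG, FJ, FL, FM, GJ, GL, JL, LM
  2-simplices (18): ADG, ADM, AEJ, AEM, AGL, AJL, BDE, BDM, BEJ, BGJ, BGL, BLM, DEF, DFG, EFM, FGJ, FJL, FLM

Hence C_0 ≅ Z^9, C_1 ≅ Z^27, C_2 ≅ Z^18.

∂_1: C_1 → C_0 maps an edge to its endpoints' difference, ∂[p,q] = q − p. For instance
  ∂JL = L − J.
As a 9×27 matrix over Z this has rank 8, with invariant factors (1,1,1,1,1,1,1,1).

∂_2: C_2 → C_1 acts by ∂[p,q,r] = [q,r] − [p,r] + [p,q]. For instance
  ∂FJL = JL − FL + FJ,
  ∂BLM = LM − BM + BL.
This gives a 27×18 integer matrix of rank 18; reducing to Smith normal form yields diagonal entries (1,1,1,1,1,1,1,1,1,1,1,1,1,1,1,1,1,2).

Now H_k = ker ∂_k / im ∂_{k+1}, so:

  H_2: rank ker ∂_2 − rank ∂_3 = (18 − 18) − 0 = 0, and there is no ∂_3, so H_2 = 0.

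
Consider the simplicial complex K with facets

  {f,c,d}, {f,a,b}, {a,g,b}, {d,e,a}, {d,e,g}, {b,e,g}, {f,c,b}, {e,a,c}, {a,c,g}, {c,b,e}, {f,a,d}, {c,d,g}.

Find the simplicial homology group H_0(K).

H_0 ≅ Z.

K has 7 vertices, 18 edges, 12 triangles.
rank ∂_0 = 0, rank ∂_1 = 6 ⇒ b_0 = 7 − 0 − 6 = 1; all invariant factors of ∂_1 are 1 so no torsion. So H_0 ≅ Z.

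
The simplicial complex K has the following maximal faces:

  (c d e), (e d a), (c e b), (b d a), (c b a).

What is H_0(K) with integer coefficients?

K has 5 vertices, 10 edges, 5 triangles.
rank ∂_0 = 0, rank ∂_1 = 4 ⇒ b_0 = 5 − 0 − 4 = 1; all invariant factors of ∂_1 are 1 so no torsion. So H_0 = Z.

H_0 ≅ Z.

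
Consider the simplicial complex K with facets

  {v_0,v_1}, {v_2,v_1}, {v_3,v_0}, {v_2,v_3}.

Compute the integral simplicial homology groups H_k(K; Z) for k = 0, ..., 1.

Fix the vertex order v_0 < v_1 < v_2 < v_3 and write every simplex with vertices in increasing order. Then dim K = 1 and the simplices of K are:

  0-simplices (4): [v_0], [v_1], [v_2], [v_3]
  1-simplices (4): [v_0,v_1], [v_0,v_3], [v_1,v_2], [v_2,v_3]

Hence C_0 ≅ Z^4, C_1 ≅ Z^4.

∂_1: C_1 → C_0 maps an edge to its endpoints' difference, ∂[p,q] = q − p. For instance
  ∂[v_0,v_1] = [v_1] − [v_0].
The resulting 4×4 matrix has rank 3, and its Smith normal form has invariant factors (1,1,1).

Reading off H_k = ker ∂_k / im ∂_{k+1}:

  H_0: rank C_0 − rank ∂_1 = 4 − 3 = 1, and the invariant factors of ∂_1 are all 1, so H_0 = Z.
  H_1: rank ker ∂_1 − rank ∂_2 = (4 − 3) − 0 = 1, and there is no ∂_2, so H_1 = Z.

H_0 = Z,  H_1 = Z.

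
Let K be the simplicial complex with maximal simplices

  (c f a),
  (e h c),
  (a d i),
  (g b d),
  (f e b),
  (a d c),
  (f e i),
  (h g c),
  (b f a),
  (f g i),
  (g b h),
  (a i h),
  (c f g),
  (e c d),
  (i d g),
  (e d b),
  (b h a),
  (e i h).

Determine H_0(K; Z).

H_0 = Z.

Take the total order a < b < c < d < e < f < g < h < i on the vertex set. Then K (dimension 2) consists of the simplices:

  0-simplices (9): a, b, c, d, e, f, g, h, i
  1-simplices (27): ab, ac, ad, af, ah, ai, bd, be, bf, bg, bh, cd, ce, cf, cg, ch, de, dg, di, ef, eh, ei, fg, fi, gh, gi, hi
  2-simplices (18): abf, abh, acd, acf, adi, ahi, bde, bdg, bef, bgh, cde, ceh, cfg, cgh, dgi, efi, ehi, fgi

Hence C_0 ≅ Z^9, C_1 ≅ Z^27, C_2 ≅ Z^18.

The boundary map ∂_1: C_1 → C_0 is given by ∂[p,q] = [q] − [p]. For instance
  ∂eh = h − e.
The resulting 9×27 matrix has rank 8, and its Smith normal form has invariant factors (1,1,1,1,1,1,1,1).

∂_2: C_2 → C_1 sends each 2-simplex [p,q,r] to [q,r] − [p,r] + [p,q]. For instance
  ∂efi = fi − ei + ef,
  ∂ceh = eh − ch + ce.
The resulting 27×18 matrix has rank 17, and its Smith normal form has invariant factors (1,1,1,1,1,1,1,1,1,1,1,1,1,1,1,1,1).

From H_k ≅ ker(∂_k) / im(∂_{k+1}) we obtain:

  H_0: rank C_0 − rank ∂_1 = 9 − 8 = 1, and the invariant factors of ∂_1 are all 1, so H_0 ≅ Z.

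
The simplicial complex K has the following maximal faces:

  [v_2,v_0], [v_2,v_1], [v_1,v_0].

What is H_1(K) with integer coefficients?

H_1 ≅ Z.

Take the total order v_0 < v_1 < v_2 on the vertex set. Then K (dimension 1) consists of the simplices:

  0-simplices (3): [v_0], [v_1], [v_2]
  1-simplices (3): [v_0,v_1], [v_0,v_2], [v_1,v_2]

Hence C_0 ≅ Z^3, C_1 ≅ Z^3.

Boundary ∂_1: C_1 → C_0 maps an edge to its endpoints' difference, ∂[p,q] = q − p.
This gives a 3×3 integer matrix of rank 2; reducing to Smith normal form yields diagonal entries (1,1).

Computing H_k = (kernel of ∂_k) / (image of ∂_{k+1}):

  H_1: rank ker ∂_1 − rank ∂_2 = (3 − 2) − 0 = 1, and there is no ∂_2, so H_1 = Z.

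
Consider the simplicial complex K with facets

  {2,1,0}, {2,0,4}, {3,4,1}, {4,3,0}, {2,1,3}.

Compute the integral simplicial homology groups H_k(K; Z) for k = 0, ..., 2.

H_0 = Z,  H_1 = Z,  H_2 = 0.

Take the total order 0 < 1 < 2 < 3 < 4 on the vertex set. Then K (dimension 2) consists of the simplices:

  0-simplices (5): [0], [1], [2], [3], [4]
  1-simplices (10): [0,1], [0,2], [0,3], [0,4], [1,2], [1,3], [1,4], [2,3], [2,4], [3,4]
  2-simplices (5): [0,1,2], [0,2,4], [0,3,4], [1,2,3], [1,3,4]

Hence C_0 ≅ Z^5, C_1 ≅ Z^10, C_2 ≅ Z^5.

Boundary ∂_1: C_1 → C_0 sends each edge [p,q] (with p < q) to q − p. For instance
  ∂[2,3] = [3] − [2].
This gives a 5×10 integer matrix of rank 4; reducing to Smith normal form yields diagonal entries (1,1,1,1).

The boundary map ∂_2: C_2 → C_1 sends each 2-simplex [p,q,r] to [q,r] − [p,r] + [p,q]. For instance
  ∂[1,2,3] = [2,3] − [1,3] + [1,2],
  ∂[0,2,4] = [2,4] − [0,4] + [0,2].
The 10×5 boundary matrix has rank 5 and Smith normal form diag(1,1,1,1,1).

Reading off H_k = ker ∂_k / im ∂_{k+1}:

  H_0: rank C_0 − rank ∂_1 = 5 − 4 = 1, and the invariant factors of ∂_1 are all 1, so H_0 = Z.
  H_1: rank ker ∂_1 − rank ∂_2 = (10 − 4) − 5 = 1, and the invariant factors of ∂_2 are all 1, so H_1 = Z.
  H_2: rank ker ∂_2 − rank ∂_3 = (5 − 5) − 0 = 0, and there is no ∂_3, so H_2 = 0.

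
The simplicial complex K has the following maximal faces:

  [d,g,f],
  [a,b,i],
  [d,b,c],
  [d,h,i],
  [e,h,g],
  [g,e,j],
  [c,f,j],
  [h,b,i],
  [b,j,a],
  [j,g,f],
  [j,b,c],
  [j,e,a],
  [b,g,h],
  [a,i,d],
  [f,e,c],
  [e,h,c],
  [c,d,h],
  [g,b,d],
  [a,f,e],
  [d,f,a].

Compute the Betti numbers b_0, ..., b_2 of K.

b_0 = 1, b_1 = 1, b_2 = 0.

Take the total order a < b < c < d < e < f < g < h < i < j on the vertex set. Then K (dimension 2) consists of the simplices:

  0-simplices (10): a, b, c, d, e, f, g, h, i, j
  1-simplices (30): ab, ad, ae, af, ai, aj, bc, bd, bg, bh, bi, bj, cd, ce, cf, ch, cj, df, dg, dh, di, ef, eg, eh, ej, fg, fj, gh, gj, hi
  2-simplices (20): abi, abj, adf, adi, aef, aej, bcd, bcj, bdg, bgh, bhi, cdh, cef, ceh, cfj, dfg, dhi, egh, egj, fgj

giving chain groups C_0 ≅ Z^10, C_1 ≅ Z^30, C_2 ≅ Z^20.

∂_1: C_1 → C_0 sends each edge [p,q] (with p < q) to q − p. For instance
  ∂cf = f − c.
The resulting 10×30 matrix has rank 9, and its Smith normal form has invariant factors (1,1,1,1,1,1,1,1,1).

∂_2: C_2 → C_1 acts by ∂[p,q,r] = [q,r] − [p,r] + [p,q]. For instance
  ∂aef = ef − af + ae,
  ∂cef = ef − cf + ce.
As a 30×20 matrix over Z this has rank 20, with invariant factors (1,1,1,1,1,1,1,1,1,1,1,1,1,1,1,1,1,1,1,2).

Computing H_k = (kernel of ∂_k) / (image of ∂_{k+1}):

  H_0: rank C_0 − rank ∂_1 = 10 − 9 = 1, and the invariant factors of ∂_1 are all 1, so H_0 ≅ Z.
  H_1: rank ker ∂_1 − rank ∂_2 = (30 − 9) − 20 = 1, and ∂_2 has invariant factor 2 > 1, so H_1 ≅ Z ⊕ Z_2.
  H_2: rank ker ∂_2 − rank ∂_3 = (20 − 20) − 0 = 0, and there is no ∂_3, so H_2 ≅ 0.

Hence the Betti numbers are b_0 = 1, b_1 = 1, b_2 = 0.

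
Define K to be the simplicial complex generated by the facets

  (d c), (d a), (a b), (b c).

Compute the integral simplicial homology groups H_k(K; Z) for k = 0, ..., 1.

Order the vertices as a < b < c < d. Listing each simplex with vertices in this order, K has dimension 1 with simplices:

  0-simplices (4): a, b, c, d
  1-simplices (4): ab, ad, bc, cd

so the chain groups are C_0 ≅ Z^4, C_1 ≅ Z^4.

∂_1: C_1 → C_0 maps an edge to its endpoints' difference, ∂[p,q] = q − p.
As a 4×4 matrix over Z this has rank 3, with invariant factors (1,1,1).

Now H_k = ker ∂_k / im ∂_{k+1}, so:

  H_0: rank C_0 − rank ∂_1 = 4 − 3 = 1, and the invariant factors of ∂_1 are all 1, so H_0 = Z.
  H_1: rank ker ∂_1 − rank ∂_2 = (4 − 3) − 0 = 1, and there is no ∂_2, so H_1 = Z.

As a check, the Euler characteristic is 4 − 4 = 0, which agrees with 1 − 1 = 0.

H_0 ≅ Z,  H_1 ≅ Z.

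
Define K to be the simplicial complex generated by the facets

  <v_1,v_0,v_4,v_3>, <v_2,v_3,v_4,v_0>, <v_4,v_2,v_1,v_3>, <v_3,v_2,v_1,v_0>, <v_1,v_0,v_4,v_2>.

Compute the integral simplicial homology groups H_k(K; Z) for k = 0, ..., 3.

Take the total order v_0 < v_1 < v_2 < v_3 < v_4 on the vertex set. Then K (dimension 3) consists of the simplices:

  0-simplices (5): [v_0], [v_1], [v_2], [v_3], [v_4]
  1-simplices (10): [v_0,v_1], [v_0,v_2], [v_0,v_3], [v_0,v_4], [v_1,v_2], [v_1,v_3], [v_1,v_4], [v_2,v_3], [v_2,v_4], [v_3,v_4]
  2-simplices (10): [v_0,v_1,v_2], [v_0,v_1,v_3], [v_0,v_1,v_4], [v_0,v_2,v_3], [v_0,v_2,v_4], [v_0,v_3,v_4], [v_1,v_2,v_3], [v_1,v_2,v_4], [v_1,v_3,v_4], [v_2,v_3,v_4]
  3-simplices (5): [v_0,v_1,v_2,v_3], [v_0,v_1,v_2,v_4], [v_0,v_1,v_3,v_4], [v_0,v_2,v_3,v_4], [v_1,v_2,v_3,v_4]

so the chain groups are C_0 ≅ Z^5, C_1 ≅ Z^10, C_2 ≅ Z^10, C_3 ≅ Z^5.

The boundary map ∂_1: C_1 → C_0 is given by ∂[p,q] = [q] − [p]. For instance
  ∂[v_0,v_2] = [v_2] − [v_0].
This gives a 5×10 integer matrix of rank 4; reducing to Smith normal form yields diagonal entries (1,1,1,1).

The boundary map ∂_2: C_2 → C_1 maps a triangle to the signed sum of its edges. For instance
  ∂[v_0,v_1,v_3] = [v_1,v_3] − [v_0,v_3] + [v_0,v_1],
  ∂[v_0,v_2,v_4] = [v_2,v_4] − [v_0,v_4] + [v_0,v_2].
The 10×10 boundary matrix has rank 6 and Smith normal form diag(1,1,1,1,1,1).

The boundary map ∂_3: C_3 → C_2 sends each 3-simplex σ to the alternating sum Σ_i (−1)^i (σ with its i-th vertex removed). For instance
  ∂[v_0,v_2,v_3,v_4] = [v_2,v_3,v_4] − [v_0,v_3,v_4] + [v_0,v_2,v_4] − [v_0,v_2,v_3],
  ∂[v_1,v_2,v_3,v_4] = [v_2,v_3,v_4] − [v_1,v_3,v_4] + [v_1,v_2,v_4] − [v_1,v_2,v_3].
The resulting 10×5 matrix has rank 4, and its Smith normal form has invariant factors (1,1,1,1).

Now H_k = ker ∂_k / im ∂_{k+1}, so:

  H_0: rank C_0 − rank ∂_1 = 5 − 4 = 1, and the invariant factors of ∂_1 are all 1, so H_0 = Z.
  H_1: rank ker ∂_1 − rank ∂_2 = (10 − 4) − 6 = 0, and the invariant factors of ∂_2 are all 1, so H_1 = 0.
  H_2: rank ker ∂_2 − rank ∂_3 = (10 − 6) − 4 = 0, and the invariant factors of ∂_3 are all 1, so H_2 = 0.
  H_3: rank ker ∂_3 − rank ∂_4 = (5 − 4) − 0 = 1, and there is no ∂_4, so H_3 = Z.

As a check, the Euler characteristic is 5 − 10 + 10 − 5 = 0, which agrees with 1 − 0 + 0 − 1 = 0.
(K is a triangulation of the 3-sphere S^3.)

H_0 = Z,  H_1 = 0,  H_2 = 0,  H_3 = Z.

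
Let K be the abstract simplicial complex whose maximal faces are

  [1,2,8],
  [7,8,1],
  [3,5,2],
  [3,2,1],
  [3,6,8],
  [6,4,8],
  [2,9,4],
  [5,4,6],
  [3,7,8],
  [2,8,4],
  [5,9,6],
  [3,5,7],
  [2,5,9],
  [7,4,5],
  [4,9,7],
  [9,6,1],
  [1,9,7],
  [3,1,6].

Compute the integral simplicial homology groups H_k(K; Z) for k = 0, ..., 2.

H_0 = Z,  H_1 = Z ⊕ Z/2,  H_2 = 0.

We work with the vertex ordering 1 < 2 < 3 < 4 < 5 < 6 < 7 < 8 < 9. The simplices of K, each written with vertices in increasing order, are:

  0-simplices (9): [1], [2], [3], [4], [5], [6], [7], [8], [9]
  1-simplices (27): (27 of them)
  2-simplices (18): [1,2,3], [1,2,8], [1,3,6], [1,6,9], [1,7,8], [1,7,9], [2,3,5], [2,4,8], [2,4,9], [2,5,9], [3,5,7], [3,6,8], [3,7,8], [4,5,6], [4,5,7], [4,6,8], [4,7,9], [5,6,9]

so the chain groups are C_0 ≅ Z^9, C_1 ≅ Z^27, C_2 ≅ Z^18.

The boundary map ∂_1: C_1 → C_0 is given by ∂[p,q] = [q] − [p]. For instance
  ∂[4,8] = [8] − [4].
This gives a 9×27 integer matrix of rank 8; reducing to Smith normal form yields diagonal entries (1,1,1,1,1,1,1,1).

The boundary map ∂_2: C_2 → C_1 sends each 2-simplex [p,q,r] to [q,r] − [p,r] + [p,q]. For instance
  ∂[3,6,8] = [6,8] − [3,8] + [3,6],
  ∂[4,5,6] = [5,6] − [4,6] + [4,5].
The 27×18 boundary matrix has rank 18 and Smith normal form diag(1,1,1,1,1,1,1,1,1,1,1,1,1,1,1,1,1,2).

From H_k ≅ ker(∂_k) / im(∂_{k+1}) we obtain:

  H_0: rank C_0 − rank ∂_1 = 9 − 8 = 1, and the invariant factors of ∂_1 are all 1, so H_0 ≅ Z.
  H_1: rank ker ∂_1 − rank ∂_2 = (27 − 8) − 18 = 1, and ∂_2 has invariant factor 2 > 1, so H_1 ≅ Z ⊕ Z/2.
  H_2: rank ker ∂_2 − rank ∂_3 = (18 − 18) − 0 = 0, and there is no ∂_3, so H_2 ≅ 0.

As a check, the Euler characteristic is 9 − 27 + 18 = 0, which agrees with 1 − 1 + 0 = 0.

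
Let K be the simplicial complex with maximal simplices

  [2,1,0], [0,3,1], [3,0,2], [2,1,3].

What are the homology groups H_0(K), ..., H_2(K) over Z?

H_0 = Z,  H_1 = 0,  H_2 = Z.

Order the vertices as 0 < 1 < 2 < 3. Listing each simplex with vertices in this order, K has dimension 2 with simplices:

  0-simplices (4): [0], [1], [2], [3]
  1-simplices (6): [0,1], [0,2], [0,3], [1,2], [1,3], [2,3]
  2-simplices (4): [0,1,2], [0,1,3], [0,2,3], [1,2,3]

Hence C_0 ≅ Z^4, C_1 ≅ Z^6, C_2 ≅ Z^4.

The boundary map ∂_1: C_1 → C_0 sends each edge [p,q] (with p < q) to q − p. For instance
  ∂[1,3] = [3] − [1].
This gives a 4×6 integer matrix of rank 3; reducing to Smith normal form yields diagonal entries (1,1,1).

Boundary ∂_2: C_2 → C_1 acts by ∂[p,q,r] = [q,r] − [p,r] + [p,q]. For instance
  ∂[0,2,3] = [2,3] − [0,3] + [0,2],
  ∂[0,1,3] = [1,3] − [0,3] + [0,1].
This gives a 6×4 integer matrix of rank 3; reducing to Smith normal form yields diagonal entries (1,1,1).

Reading off H_k = ker ∂_k / im ∂_{k+1}:

  H_0: rank C_0 − rank ∂_1 = 4 − 3 = 1, and the invariant factors of ∂_1 are all 1, so H_0 ≅ Z.
  H_1: rank ker ∂_1 − rank ∂_2 = (6 − 3) − 3 = 0, and the invariant factors of ∂_2 are all 1, so H_1 ≅ 0.
  H_2: rank ker ∂_2 − rank ∂_3 = (4 − 3) − 0 = 1, and there is no ∂_3, so H_2 ≅ Z.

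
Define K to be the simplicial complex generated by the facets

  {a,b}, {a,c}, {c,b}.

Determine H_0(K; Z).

Order the vertices as a < b < c. Listing each simplex with vertices in this order, K has dimension 1 with simplices:

  0-simplices (3): a, b, c
  1-simplices (3): ab, ac, bc

so the chain groups are C_0 ≅ Z^3, C_1 ≅ Z^3.

The boundary map ∂_1: C_1 → C_0 is given by ∂[p,q] = [q] − [p].
The resulting 3×3 matrix has rank 2, and its Smith normal form has invariant factors (1,1).

From H_k ≅ ker(∂_k) / im(∂_{k+1}) we obtain:

  H_0: rank C_0 − rank ∂_1 = 3 − 2 = 1, and the invariant factors of ∂_1 are all 1, so H_0 ≅ Z.

(K is a triangulation of the circle S^1.)

H_0 ≅ Z.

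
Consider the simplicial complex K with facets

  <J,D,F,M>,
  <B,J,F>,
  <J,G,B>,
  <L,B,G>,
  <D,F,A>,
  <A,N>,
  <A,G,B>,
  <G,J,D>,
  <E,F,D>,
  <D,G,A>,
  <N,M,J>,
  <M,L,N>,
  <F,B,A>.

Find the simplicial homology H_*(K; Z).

H_0 ≅ Z,  H_1 ≅ Z^2,  H_2 ≅ Z,  H_3 = 0.

We work with the vertex ordering A < B < D < E < F < G < J < L < M < N. The simplices of K, each written with vertices in increasing order, are:

  0-simplices (10): A, B, D, E, F, G, J, L, M, N
  1-simplices (24): AB, AD, AF, AG, AN, BF, BG, BJ, BL, DE, DF, DG, DJ, DM, EF, FJ, FM, GJ, GL, JM, JN, LM, LN, MN
  2-simplices (15): ABF, ABG, ADF, ADG, BFJ, BGJ, BGL, DEF, DFJ, DFM, DGJ, DJM, FJM, JMN, LMN
  3-simplices (1): DFJM

giving chain groups C_0 ≅ Z^10, C_1 ≅ Z^24, C_2 ≅ Z^15, C_3 ≅ Z^1.

The boundary map ∂_1: C_1 → C_0 maps an edge to its endpoints' difference, ∂[p,q] = q − p. For instance
  ∂AD = D − A.
The resulting 10×24 matrix has rank 9, and its Smith normal form has invariant factors (1,1,1,1,1,1,1,1,1).

The boundary map ∂_2: C_2 → C_1 maps a triangle to the signed sum of its edges. For instance
  ∂DFM = FM − DM + DF,
  ∂DJM = JM − DM + DJ.
This gives a 24×15 integer matrix of rank 13; reducing to Smith normal form yields diagonal entries (1,1,1,1,1,1,1,1,1,1,1,1,1).

∂_3: C_3 → C_2 sends each 3-simplex σ to the alternating sum Σ_i (−1)^i (σ with its i-th vertex removed). For instance
  ∂DFJM = FJM − DJM + DFM − DFJ.
This gives a 15×1 integer matrix of rank 1; reducing to Smith normal form yields diagonal entries (1).

Computing H_k = (kernel of ∂_k) / (image of ∂_{k+1}):

  H_0: rank C_0 − rank ∂_1 = 10 − 9 = 1, and the invariant factors of ∂_1 are all 1, so H_0 ≅ Z.
  H_1: rank ker ∂_1 − rank ∂_2 = (24 − 9) − 13 = 2, and the invariant factors of ∂_2 are all 1, so H_1 ≅ Z^2.
  H_2: rank ker ∂_2 − rank ∂_3 = (15 − 13) − 1 = 1, and the invariant factors of ∂_3 are all 1, so H_2 ≅ Z.
  H_3: rank ker ∂_3 − rank ∂_4 = (1 − 1) − 0 = 0, and there is no ∂_4, so H_3 ≅ 0.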